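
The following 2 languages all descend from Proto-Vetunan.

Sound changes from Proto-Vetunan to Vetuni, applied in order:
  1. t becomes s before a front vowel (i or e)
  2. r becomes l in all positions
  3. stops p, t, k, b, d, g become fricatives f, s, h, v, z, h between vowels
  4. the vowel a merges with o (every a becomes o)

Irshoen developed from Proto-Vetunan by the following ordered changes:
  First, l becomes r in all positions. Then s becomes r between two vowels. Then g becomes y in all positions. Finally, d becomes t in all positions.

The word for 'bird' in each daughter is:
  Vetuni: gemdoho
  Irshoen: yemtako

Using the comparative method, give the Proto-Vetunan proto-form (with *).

*gemdako

Position 6: Vetuni has h, Irshoen has k. Irshoen preserves k here (none of its changes turn any other segment into k), so the proto-segment is *k.
Position 5: Vetuni has o, Irshoen has a. Irshoen preserves a here (none of its changes turn any other segment into a), so the proto-segment is *a.
This points to *gemdako. Verify forward in each daughter:
Vetuni: *gemdako > gemdaho > gemdoho  (by intervocalic lenition, vowel merger)
Irshoen: *gemdako
  gemdako (rule 1 does not apply)
  gemdako (rule 2 does not apply)
  gemdako → yemdako   [unconditioned shift]
  yemdako → yemtako   [unconditioned shift]
  giving Irshoen yemtako.
Only *gemdako yields all of Vetuni gemdoho, Irshoen yemtako.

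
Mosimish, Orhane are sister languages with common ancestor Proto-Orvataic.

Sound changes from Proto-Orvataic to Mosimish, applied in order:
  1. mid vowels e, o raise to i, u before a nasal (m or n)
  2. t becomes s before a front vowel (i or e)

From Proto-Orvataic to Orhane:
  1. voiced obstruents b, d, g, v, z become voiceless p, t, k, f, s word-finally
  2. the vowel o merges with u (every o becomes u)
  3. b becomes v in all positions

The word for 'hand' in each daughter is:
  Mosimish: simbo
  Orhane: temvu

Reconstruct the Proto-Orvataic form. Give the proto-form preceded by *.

*tembo

Position 5: Mosimish has o, Orhane has u. Mosimish preserves o here (none of its changes turn any other segment into o), so the proto-segment is *o.
Position 4: Mosimish has b, Orhane has v. Mosimish preserves b here (none of its changes turn any other segment into b), so the proto-segment is *b.
Position 1: Mosimish has s, Orhane has t. Taking the neighbouring segments as reconstructed: Mosimish s could go back to *t or *s; Orhane t can only go back to *t — the one source consistent with every daughter is *t.
Verify the candidate proto-form against each daughter:
Mosimish: start from *tembo.
  rule 1 (pre-nasal raising): tembo → timbo
  rule 2 (palatalisation): timbo → simbo
  ⇒ Mosimish simbo
Orhane: start from *tembo.
  rule 1: no change — tembo
  rule 2 (vowel merger): tembo → tembu
  rule 3 (unconditioned shift): tembu → temvu
  ⇒ Orhane temvu
No other proto-form is consistent with every reflex, so the reconstruction is *tembo.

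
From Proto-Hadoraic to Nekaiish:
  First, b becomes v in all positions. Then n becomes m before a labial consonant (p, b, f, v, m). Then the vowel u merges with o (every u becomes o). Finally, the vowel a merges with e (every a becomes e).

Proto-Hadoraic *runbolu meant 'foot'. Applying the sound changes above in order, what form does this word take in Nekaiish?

romvolo

Nekaiish: start from *runbolu.
  rule 1 (unconditioned shift): runbolu → runvolu
  rule 2 (nasal place assimilation): runvolu → rumvolu
  rule 3 (vowel merger): rumvolu → romvolo
  rule 4: no change — romvolo
  ⇒ Nekaiish romvolo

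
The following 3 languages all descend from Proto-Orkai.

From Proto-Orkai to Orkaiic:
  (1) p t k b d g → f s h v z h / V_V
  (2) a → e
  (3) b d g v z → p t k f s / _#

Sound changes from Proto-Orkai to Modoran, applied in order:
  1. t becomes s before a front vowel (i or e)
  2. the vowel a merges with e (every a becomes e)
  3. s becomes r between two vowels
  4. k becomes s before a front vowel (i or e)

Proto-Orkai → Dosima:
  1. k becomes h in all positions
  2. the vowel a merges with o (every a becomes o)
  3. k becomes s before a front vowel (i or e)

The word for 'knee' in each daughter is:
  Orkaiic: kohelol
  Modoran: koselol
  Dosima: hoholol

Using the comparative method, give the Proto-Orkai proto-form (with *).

Position 4: Orkaiic has e, Modoran has e, Dosima has o. Taking the neighbouring segments as reconstructed: Orkaiic e could go back to *a or *e; Modoran e could go back to *a or *e; Dosima o could go back to *a or *o — the one source consistent with every daughter is *a.
Position 3: Orkaiic has h, Modoran has s, Dosima has h. Taking the neighbouring segments as reconstructed: Orkaiic h could go back to *k or *g or *h; Modoran s can only go back to *k; Dosima h could go back to *k or *h — the one source consistent with every daughter is *k.
Position 1: Orkaiic has k, Modoran has k, Dosima has h. Modoran preserves k here (none of its changes turn any other segment into k), so the proto-segment is *k.
This points to *kokalol. Verify forward in each daughter:
Orkaiic: *kokalol > kohalol > kohelol  (by intervocalic lenition, vowel merger)
Modoran: *kokalol
  kokalol (rule 1 does not apply)
  kokalol → kokelol   [vowel merger]
  kokelol (rule 3 does not apply)
  kokelol → koselol   [palatalisation]
  giving Modoran koselol.
Dosima: *kokalol
  kokalol → hohalol   [unconditioned shift]
  hohalol → hoholol   [vowel merger]
  hoholol (rule 3 does not apply)
  giving Dosima hoholol.
Only *kokalol yields all of Orkaiic kohelol, Modoran koselol, Dosima hoholol.

*kokalol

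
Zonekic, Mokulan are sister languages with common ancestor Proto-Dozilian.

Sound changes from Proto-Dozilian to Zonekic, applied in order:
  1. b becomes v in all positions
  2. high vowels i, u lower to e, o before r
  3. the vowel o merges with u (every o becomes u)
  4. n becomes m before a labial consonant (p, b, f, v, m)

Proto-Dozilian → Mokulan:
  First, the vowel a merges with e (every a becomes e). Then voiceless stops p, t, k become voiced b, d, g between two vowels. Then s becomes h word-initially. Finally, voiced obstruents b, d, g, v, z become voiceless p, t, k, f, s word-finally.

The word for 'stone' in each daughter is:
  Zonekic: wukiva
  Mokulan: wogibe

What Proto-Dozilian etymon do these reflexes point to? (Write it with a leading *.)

Position 6: Zonekic has a, Mokulan has e. Zonekic preserves a here (none of its changes turn any other segment into a), so the proto-segment is *a.
Position 5: Zonekic has v, Mokulan has b. Taking the neighbouring segments as reconstructed: Zonekic v could go back to *b or *v; Mokulan b could go back to *p or *b — the one source consistent with every daughter is *b.
Verify the candidate proto-form against each daughter:
Zonekic: *wokiba > wokiva > wukiva  (by unconditioned shift, vowel merger)
Mokulan: *wokiba
  wokiba → wokibe   [vowel merger]
  wokibe → wogibe   [intervocalic voicing]
  wogibe (rule 3 does not apply)
  wogibe (rule 4 does not apply)
  giving Mokulan wogibe.
Only *wokiba yields all of Zonekic wukiva, Mokulan wogibe.

*wokiba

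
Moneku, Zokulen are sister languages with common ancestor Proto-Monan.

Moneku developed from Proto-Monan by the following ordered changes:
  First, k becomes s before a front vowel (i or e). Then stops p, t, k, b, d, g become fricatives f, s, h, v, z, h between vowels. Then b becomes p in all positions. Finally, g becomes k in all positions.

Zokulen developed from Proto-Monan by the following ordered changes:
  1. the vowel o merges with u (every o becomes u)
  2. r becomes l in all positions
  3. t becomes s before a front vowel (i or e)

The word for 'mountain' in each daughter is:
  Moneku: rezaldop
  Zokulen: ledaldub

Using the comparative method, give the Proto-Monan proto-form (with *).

*redaldob

Position 7: Moneku has o, Zokulen has u. Moneku preserves o here (none of its changes turn any other segment into o), so the proto-segment is *o.
Position 3: Moneku has z, Zokulen has d. Zokulen preserves d here (none of its changes turn any other segment into d), so the proto-segment is *d.
Verify the candidate proto-form against each daughter:
Moneku: *redaldob
  redaldob (rule 1 does not apply)
  redaldob → rezaldob   [intervocalic lenition]
  rezaldob → rezaldop   [unconditioned shift]
  rezaldop (rule 4 does not apply)
  giving Moneku rezaldop.
Zokulen: *redaldob
  redaldob → redaldub   [vowel merger]
  redaldub → ledaldub   [unconditioned shift]
  ledaldub (rule 3 does not apply)
  giving Zokulen ledaldub.
*redaldob is the unique common source.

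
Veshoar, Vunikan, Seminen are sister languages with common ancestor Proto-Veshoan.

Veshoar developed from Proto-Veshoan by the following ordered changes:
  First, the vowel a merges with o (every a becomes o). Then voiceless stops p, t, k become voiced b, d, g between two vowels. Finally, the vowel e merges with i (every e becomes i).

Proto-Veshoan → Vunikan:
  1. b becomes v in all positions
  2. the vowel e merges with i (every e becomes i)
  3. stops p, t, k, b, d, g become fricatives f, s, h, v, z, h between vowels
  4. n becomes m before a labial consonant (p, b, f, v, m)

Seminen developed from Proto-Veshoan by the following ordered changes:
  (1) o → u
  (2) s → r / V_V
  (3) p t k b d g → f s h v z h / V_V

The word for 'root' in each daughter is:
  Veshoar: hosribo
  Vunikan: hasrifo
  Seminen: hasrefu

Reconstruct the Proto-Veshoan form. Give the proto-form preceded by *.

Position 5: Veshoar has i, Vunikan has i, Seminen has e. Seminen preserves e here (none of its changes turn any other segment into e), so the proto-segment is *e.
Position 2: Veshoar has o, Vunikan has a, Seminen has a. Vunikan preserves a here (none of its changes turn any other segment into a), so the proto-segment is *a.
Position 7: Veshoar has o, Vunikan has o, Seminen has u. Vunikan preserves o here (none of its changes turn any other segment into o), so the proto-segment is *o.
Continuing position by position gives *hasrepo; check it forward:
Veshoar: start from *hasrepo.
  rule 1 (vowel merger): hasrepo → hosrepo
  rule 2 (intervocalic voicing): hosrepo → hosrebo
  rule 3 (vowel merger): hosrebo → hosribo
  ⇒ Veshoar hosribo
Vunikan: start from *hasrepo.
  rule 1: no change — hasrepo
  rule 2 (vowel merger): hasrepo → hasripo
  rule 3 (intervocalic lenition): hasripo → hasrifo
  rule 4: no change — hasrifo
  ⇒ Vunikan hasrifo
Seminen: start from *hasrepo.
  rule 1 (vowel merger): hasrepo → hasrepu
  rule 2: no change — hasrepu
  rule 3 (intervocalic lenition): hasrepu → hasrefu
  ⇒ Seminen hasrefu
No other proto-form is consistent with every reflex, so the reconstruction is *hasrepo.

*hasrepo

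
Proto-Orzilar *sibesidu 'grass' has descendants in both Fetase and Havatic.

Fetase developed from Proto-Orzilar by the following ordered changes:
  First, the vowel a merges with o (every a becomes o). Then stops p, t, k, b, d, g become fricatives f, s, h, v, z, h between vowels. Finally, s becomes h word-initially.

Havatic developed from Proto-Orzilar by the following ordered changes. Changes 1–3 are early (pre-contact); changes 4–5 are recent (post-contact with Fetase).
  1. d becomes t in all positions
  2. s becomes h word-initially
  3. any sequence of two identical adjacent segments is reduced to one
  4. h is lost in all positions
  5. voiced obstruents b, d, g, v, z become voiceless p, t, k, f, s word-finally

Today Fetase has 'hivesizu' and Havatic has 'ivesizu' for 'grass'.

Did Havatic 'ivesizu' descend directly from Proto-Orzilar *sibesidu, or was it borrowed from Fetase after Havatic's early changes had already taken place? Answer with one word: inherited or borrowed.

If inherited, *sibesidu would pass through all of Havatic's changes:
Havatic: *sibesidu
  sibesidu → sibesitu   [unconditioned shift]
  sibesitu → hibesitu   [debuccalisation]
  hibesitu (rule 3 does not apply)
  hibesitu → ibesitu   [h-loss]
  ibesitu (rule 5 does not apply)
  giving Havatic ibesitu.
If borrowed from Fetase 'hivesizu' after the early changes, it would undergo only the recent ones:
  rule 4 (h-loss): hivesizu → ivesizu
  rule 5 (final devoicing): no change (ivesizu)
  ⇒ as a loan: ivesizu
Havatic 'ivesizu' matches the loan outcome 'ivesizu', not the inherited 'ibesitu' — it skipped the early Havatic changes, so it was borrowed from Fetase.

borrowed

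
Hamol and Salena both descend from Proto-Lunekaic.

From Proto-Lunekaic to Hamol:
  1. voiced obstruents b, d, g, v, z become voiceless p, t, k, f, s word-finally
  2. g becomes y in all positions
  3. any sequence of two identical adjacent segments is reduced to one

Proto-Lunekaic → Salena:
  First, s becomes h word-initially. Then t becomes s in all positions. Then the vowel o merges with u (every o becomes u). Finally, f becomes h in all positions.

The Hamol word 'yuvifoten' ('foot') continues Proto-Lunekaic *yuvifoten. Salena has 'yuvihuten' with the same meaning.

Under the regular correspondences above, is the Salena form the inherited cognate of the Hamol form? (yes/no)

no

Derive the expected Salena reflex of *yuvifoten:
Salena: start from *yuvifoten.
  rule 1: no change — yuvifoten
  rule 2 (unconditioned shift): yuvifoten → yuvifosen
  rule 3 (vowel merger): yuvifosen → yuvifusen
  rule 4 (unconditioned shift): yuvifusen → yuvihusen
  ⇒ Salena yuvihusen
The regular Salena reflex would be 'yuvihusen', but the attested form is 'yuvihuten'. The correspondence is irregular, so they are not cognates (the Salena form has a different source).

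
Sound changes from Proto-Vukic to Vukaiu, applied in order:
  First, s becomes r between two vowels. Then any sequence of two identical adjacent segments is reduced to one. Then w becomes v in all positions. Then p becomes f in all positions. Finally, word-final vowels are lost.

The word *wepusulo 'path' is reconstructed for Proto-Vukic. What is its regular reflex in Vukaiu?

vefurul

Vukaiu: start from *wepusulo.
  rule 1 (rhotacism): wepusulo → wepurulo
  rule 2: no change — wepurulo
  rule 3 (unconditioned shift): wepurulo → vepurulo
  rule 4 (unconditioned shift): vepurulo → vefurulo
  rule 5 (apocope): vefurulo → vefurul
  ⇒ Vukaiu vefurul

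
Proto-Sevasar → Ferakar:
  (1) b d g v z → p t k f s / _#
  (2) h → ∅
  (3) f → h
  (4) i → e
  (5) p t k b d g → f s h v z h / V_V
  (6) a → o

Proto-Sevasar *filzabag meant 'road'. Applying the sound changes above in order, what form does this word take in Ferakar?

helzovok

Ferakar: *filzabag > filzabak > hilzabak > helzabak > helzavak > helzovok  (by final devoicing, unconditioned shift, vowel merger, intervocalic lenition, vowel merger)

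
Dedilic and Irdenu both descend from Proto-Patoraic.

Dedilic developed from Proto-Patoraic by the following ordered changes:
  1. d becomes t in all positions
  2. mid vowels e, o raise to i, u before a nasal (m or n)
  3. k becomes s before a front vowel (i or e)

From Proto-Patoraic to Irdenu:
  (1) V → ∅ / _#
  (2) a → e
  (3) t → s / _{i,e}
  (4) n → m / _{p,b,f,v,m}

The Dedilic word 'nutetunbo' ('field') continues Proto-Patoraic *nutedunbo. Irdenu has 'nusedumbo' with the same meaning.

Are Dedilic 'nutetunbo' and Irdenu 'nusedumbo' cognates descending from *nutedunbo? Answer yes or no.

no

Derive the expected Irdenu reflex of *nutedunbo:
Irdenu: *nutedunbo
  nutedunbo → nutedunb   [apocope]
  nutedunb (rule 2 does not apply)
  nutedunb → nusedunb   [palatalisation]
  nusedunb → nusedumb   [nasal place assimilation]
  giving Irdenu nusedumb.
The regular Irdenu reflex would be 'nusedumb', but the attested form is 'nusedumbo'. The correspondence is irregular, so they are not cognates (the Irdenu form has a different source).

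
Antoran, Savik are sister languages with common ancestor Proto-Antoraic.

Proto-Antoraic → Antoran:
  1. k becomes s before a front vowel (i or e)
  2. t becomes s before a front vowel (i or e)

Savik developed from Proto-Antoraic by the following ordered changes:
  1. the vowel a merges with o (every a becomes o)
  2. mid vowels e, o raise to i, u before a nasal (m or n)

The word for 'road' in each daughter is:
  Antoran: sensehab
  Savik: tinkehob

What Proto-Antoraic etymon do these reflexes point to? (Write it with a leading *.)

*tenkehab

Position 7: Antoran has a, Savik has o. Antoran preserves a here (none of its changes turn any other segment into a), so the proto-segment is *a.
Position 4: Antoran has s, Savik has k. Savik preserves k here (none of its changes turn any other segment into k), so the proto-segment is *k.
Position 2: Antoran has e, Savik has i. Antoran preserves e here (none of its changes turn any other segment into e), so the proto-segment is *e.
Continuing position by position gives *tenkehab; check it forward:
Antoran: *tenkehab > tensehab > sensehab  (by palatalisation, palatalisation)
Savik: start from *tenkehab.
  rule 1 (vowel merger): tenkehab → tenkehob
  rule 2 (pre-nasal raising): tenkehob → tinkehob
  ⇒ Savik tinkehob
Only *tenkehab yields all of Antoran sensehab, Savik tinkehob.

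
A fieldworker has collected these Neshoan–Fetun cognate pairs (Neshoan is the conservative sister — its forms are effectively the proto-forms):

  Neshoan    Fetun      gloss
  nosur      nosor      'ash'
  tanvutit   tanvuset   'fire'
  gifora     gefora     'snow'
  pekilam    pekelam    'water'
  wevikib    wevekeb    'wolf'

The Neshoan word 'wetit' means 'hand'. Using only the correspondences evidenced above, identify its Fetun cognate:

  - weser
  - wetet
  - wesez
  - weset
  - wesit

tanvutit ~ tanvuset — Neshoan t corresponds to Fetun s between vowels (before a front vowel).
tanvutit ~ tanvuset, pekilam ~ pekelam — Neshoan i corresponds to Fetun e after a consonant, before a consonant other than r, m, n, p, b, f, v.
Applying these to Neshoan 'wetit':
  wetit → wesit   (t→s between vowels (before a front vowel))
  wesit → weset   (i→e after a consonant, before a consonant other than r, m, n, p, b, f, v)
So the Fetun cognate is 'weset'.

weset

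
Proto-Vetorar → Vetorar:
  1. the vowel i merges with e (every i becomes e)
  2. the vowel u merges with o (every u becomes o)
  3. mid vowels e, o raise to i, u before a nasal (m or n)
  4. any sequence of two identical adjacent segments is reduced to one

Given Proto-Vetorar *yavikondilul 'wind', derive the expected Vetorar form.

yavekundelol

Vetorar: *yavikondilul > yavekondelul > yavekondelol > yavekundelol  (by vowel merger, vowel merger, pre-nasal raising)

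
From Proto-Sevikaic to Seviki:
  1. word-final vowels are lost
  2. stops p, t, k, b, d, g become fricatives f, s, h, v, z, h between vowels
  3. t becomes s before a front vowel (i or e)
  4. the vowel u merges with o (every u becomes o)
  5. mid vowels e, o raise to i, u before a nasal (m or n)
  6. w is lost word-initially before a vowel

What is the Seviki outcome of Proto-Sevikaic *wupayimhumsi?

ofayimhums

Seviki: start from *wupayimhumsi.
  rule 1 (apocope): wupayimhumsi → wupayimhums
  rule 2 (intervocalic lenition): wupayimhums → wufayimhums
  rule 3: no change — wufayimhums
  rule 4 (vowel merger): wufayimhums → wofayimhoms
  rule 5 (pre-nasal raising): wofayimhoms → wofayimhums
  rule 6 (glide loss): wofayimhums → ofayimhums
  ⇒ Seviki ofayimhums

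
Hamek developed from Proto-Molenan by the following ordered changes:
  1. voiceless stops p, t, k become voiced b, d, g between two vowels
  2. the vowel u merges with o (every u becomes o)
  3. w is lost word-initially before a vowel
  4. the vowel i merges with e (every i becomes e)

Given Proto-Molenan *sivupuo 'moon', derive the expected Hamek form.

Hamek: start from *sivupuo.
  rule 1 (intervocalic voicing): sivupuo → sivubuo
  rule 2 (vowel merger): sivubuo → sivoboo
  rule 3: no change — sivoboo
  rule 4 (vowel merger): sivoboo → sevoboo
  ⇒ Hamek sevoboo

sevoboo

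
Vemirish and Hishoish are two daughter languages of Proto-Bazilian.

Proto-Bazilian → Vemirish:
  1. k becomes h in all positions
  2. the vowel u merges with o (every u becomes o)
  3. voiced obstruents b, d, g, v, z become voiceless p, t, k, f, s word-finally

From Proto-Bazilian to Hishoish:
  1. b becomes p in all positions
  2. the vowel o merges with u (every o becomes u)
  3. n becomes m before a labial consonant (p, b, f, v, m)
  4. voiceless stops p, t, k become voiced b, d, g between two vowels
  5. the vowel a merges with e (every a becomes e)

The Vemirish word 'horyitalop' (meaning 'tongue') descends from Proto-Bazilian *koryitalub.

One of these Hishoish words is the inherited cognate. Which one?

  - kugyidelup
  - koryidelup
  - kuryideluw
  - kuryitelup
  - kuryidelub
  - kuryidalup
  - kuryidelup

Hishoish: *koryitalub > koryitalup > kuryitalup > kuryidalup > kuryidelup  (by unconditioned shift, vowel merger, intervocalic voicing, vowel merger)

kuryidelup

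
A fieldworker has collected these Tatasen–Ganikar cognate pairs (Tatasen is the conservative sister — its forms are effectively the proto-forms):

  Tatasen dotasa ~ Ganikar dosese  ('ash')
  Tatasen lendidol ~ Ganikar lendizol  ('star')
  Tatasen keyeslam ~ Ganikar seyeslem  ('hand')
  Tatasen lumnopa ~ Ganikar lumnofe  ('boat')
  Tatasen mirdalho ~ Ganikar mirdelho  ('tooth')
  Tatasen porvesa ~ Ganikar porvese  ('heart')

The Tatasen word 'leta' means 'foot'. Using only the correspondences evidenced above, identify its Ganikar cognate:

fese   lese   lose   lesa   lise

lese

dotasa ~ dosese — Tatasen t corresponds to Ganikar s between vowels (before a back vowel).
dotasa ~ dosese, lumnopa ~ lumnofe — Tatasen a corresponds to Ganikar e word-finally.
Applying these to Tatasen 'leta':
  leta → lesa   (t→s between vowels (before a back vowel))
  lesa → lese   (a→e word-finally)
So the Ganikar cognate is 'lese'.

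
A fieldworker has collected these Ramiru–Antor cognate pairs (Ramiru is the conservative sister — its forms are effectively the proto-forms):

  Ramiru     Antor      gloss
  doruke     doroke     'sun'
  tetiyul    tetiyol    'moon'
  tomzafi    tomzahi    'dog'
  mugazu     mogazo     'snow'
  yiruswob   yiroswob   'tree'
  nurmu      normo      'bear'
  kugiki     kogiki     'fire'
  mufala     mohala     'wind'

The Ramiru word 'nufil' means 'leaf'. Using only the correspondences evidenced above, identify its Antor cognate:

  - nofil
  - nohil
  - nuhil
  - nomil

nohil

mufala ~ mohala — Ramiru u corresponds to Antor o after a consonant, before a labial obstruent.
tomzafi ~ tomzahi — Ramiru f corresponds to Antor h between vowels (before a front vowel).
Applying these to Ramiru 'nufil':
  nufil → nofil   (u→o after a consonant, before a labial obstruent)
  nofil → nohil   (f→h between vowels (before a front vowel))
So the Antor cognate is 'nohil'.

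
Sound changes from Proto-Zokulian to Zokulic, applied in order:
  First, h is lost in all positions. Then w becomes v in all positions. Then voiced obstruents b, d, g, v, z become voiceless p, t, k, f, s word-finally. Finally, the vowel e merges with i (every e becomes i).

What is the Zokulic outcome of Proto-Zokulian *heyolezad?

iyolizat

Zokulic: *heyolezad > eyolezad > eyolezat > iyolizat  (by h-loss, final devoicing, vowel merger)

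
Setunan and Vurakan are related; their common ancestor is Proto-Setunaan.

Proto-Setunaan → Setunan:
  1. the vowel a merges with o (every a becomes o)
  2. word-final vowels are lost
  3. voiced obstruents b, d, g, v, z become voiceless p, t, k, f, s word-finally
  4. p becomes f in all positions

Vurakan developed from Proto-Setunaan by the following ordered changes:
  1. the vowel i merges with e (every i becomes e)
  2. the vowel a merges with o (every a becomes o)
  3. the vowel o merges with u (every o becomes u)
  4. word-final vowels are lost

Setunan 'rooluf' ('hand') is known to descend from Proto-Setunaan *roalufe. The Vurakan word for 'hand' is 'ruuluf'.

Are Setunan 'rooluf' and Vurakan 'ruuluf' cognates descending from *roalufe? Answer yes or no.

Derive the expected Vurakan reflex of *roalufe:
Vurakan: *roalufe > roolufe > ruulufe > ruuluf  (by vowel merger, vowel merger, apocope)
Vurakan 'ruuluf' matches the regular reflex exactly, so the pair is cognate.

yes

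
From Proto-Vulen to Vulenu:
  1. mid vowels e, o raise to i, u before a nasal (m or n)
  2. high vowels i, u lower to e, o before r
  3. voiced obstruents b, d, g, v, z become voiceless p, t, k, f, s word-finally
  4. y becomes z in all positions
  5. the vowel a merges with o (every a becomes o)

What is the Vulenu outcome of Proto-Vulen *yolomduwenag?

Vulenu: *yolomduwenag > yolumduwinag > yolumduwinak > zolumduwinak > zolumduwinok  (by pre-nasal raising, final devoicing, unconditioned shift, vowel merger)

zolumduwinok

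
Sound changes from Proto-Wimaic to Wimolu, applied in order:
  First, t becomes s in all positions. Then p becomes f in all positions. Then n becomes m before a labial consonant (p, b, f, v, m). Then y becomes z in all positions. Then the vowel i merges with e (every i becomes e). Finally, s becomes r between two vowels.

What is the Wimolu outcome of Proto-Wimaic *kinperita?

Wimolu: *kinperita > kinperisa > kinferisa > kimferisa > kemferesa > kemferera  (by unconditioned shift, unconditioned shift, nasal place assimilation, vowel merger, rhotacism)

kemferera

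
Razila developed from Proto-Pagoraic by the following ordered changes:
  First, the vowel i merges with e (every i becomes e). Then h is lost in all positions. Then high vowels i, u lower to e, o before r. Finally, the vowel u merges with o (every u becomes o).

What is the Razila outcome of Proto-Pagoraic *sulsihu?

solseo

Razila: *sulsihu > sulsehu > sulseu > solseo  (by vowel merger, h-loss, vowel merger)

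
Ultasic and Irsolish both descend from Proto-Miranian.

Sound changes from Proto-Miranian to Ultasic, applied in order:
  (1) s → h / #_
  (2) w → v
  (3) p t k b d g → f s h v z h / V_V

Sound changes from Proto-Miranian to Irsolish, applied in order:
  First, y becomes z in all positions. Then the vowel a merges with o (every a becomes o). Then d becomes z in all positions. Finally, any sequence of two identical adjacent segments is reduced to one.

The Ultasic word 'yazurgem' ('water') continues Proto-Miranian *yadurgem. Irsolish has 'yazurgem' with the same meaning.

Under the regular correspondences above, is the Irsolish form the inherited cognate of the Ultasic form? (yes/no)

Derive the expected Irsolish reflex of *yadurgem:
Irsolish: *yadurgem
  yadurgem → zadurgem   [unconditioned shift]
  zadurgem → zodurgem   [vowel merger]
  zodurgem → zozurgem   [unconditioned shift]
  zozurgem (rule 4 does not apply)
  giving Irsolish zozurgem.
The regular Irsolish reflex would be 'zozurgem', but the attested form is 'yazurgem'. The correspondence is irregular, so they are not cognates (the Irsolish form has a different source).

no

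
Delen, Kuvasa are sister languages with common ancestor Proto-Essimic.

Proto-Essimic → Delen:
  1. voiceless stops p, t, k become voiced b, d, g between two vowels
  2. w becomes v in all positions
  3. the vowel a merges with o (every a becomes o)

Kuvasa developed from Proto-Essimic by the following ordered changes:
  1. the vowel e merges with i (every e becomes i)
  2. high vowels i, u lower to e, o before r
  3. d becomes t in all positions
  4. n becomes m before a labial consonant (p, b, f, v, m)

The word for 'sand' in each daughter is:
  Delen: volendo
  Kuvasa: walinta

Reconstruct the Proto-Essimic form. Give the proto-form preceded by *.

*walenda

Position 4: Delen has e, Kuvasa has i. Delen preserves e here (none of its changes turn any other segment into e), so the proto-segment is *e.
Position 1: Delen has v, Kuvasa has w. Kuvasa preserves w here (none of its changes turn any other segment into w), so the proto-segment is *w.
Continuing position by position gives *walenda; check it forward:
Delen: *walenda
  walenda (rule 1 does not apply)
  walenda → valenda   [unconditioned shift]
  valenda → volendo   [vowel merger]
  giving Delen volendo.
Kuvasa: *walenda > walinda > walinta  (by vowel merger, unconditioned shift)
*walenda is the unique common source.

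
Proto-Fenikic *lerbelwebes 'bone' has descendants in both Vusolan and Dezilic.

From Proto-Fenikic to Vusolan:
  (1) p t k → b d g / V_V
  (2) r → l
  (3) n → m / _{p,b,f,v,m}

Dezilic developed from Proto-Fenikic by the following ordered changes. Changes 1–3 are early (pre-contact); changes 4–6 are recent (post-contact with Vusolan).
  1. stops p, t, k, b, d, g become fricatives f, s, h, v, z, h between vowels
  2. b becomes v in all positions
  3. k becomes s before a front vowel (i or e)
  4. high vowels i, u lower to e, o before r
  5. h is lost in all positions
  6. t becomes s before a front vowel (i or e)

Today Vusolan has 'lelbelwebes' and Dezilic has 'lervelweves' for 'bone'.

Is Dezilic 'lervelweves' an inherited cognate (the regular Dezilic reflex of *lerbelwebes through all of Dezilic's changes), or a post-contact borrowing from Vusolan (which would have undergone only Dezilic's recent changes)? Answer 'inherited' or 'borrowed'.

If inherited, *lerbelwebes would pass through all of Dezilic's changes:
Dezilic: start from *lerbelwebes.
  rule 1 (intervocalic lenition): lerbelwebes → lerbelweves
  rule 2 (unconditioned shift): lerbelweves → lervelweves
  rule 3: no change — lervelweves
  rule 4: no change — lervelweves
  rule 5: no change — lervelweves
  rule 6: no change — lervelweves
  ⇒ Dezilic lervelweves
If borrowed from Vusolan 'lelbelwebes' after the early changes, it would undergo only the recent ones:
  rule 4 (pre-rhotic lowering): no change (lelbelwebes)
  rule 5 (h-loss): no change (lelbelwebes)
  rule 6 (palatalisation): no change (lelbelwebes)
  ⇒ as a loan: lelbelwebes
Dezilic 'lervelweves' matches the inherited outcome exactly, so it is an inherited cognate, not a loan.

inherited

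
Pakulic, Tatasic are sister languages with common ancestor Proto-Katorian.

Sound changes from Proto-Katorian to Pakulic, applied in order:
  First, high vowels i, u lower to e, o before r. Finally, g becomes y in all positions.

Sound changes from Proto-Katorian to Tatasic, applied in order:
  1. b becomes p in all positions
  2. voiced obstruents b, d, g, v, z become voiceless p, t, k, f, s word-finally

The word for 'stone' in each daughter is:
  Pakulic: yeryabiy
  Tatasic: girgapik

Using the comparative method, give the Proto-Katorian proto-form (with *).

Position 6: Pakulic has b, Tatasic has p. Pakulic preserves b here (none of its changes turn any other segment into b), so the proto-segment is *b.
Position 4: Pakulic has y, Tatasic has g. Tatasic preserves g here (none of its changes turn any other segment into g), so the proto-segment is *g.
Verify the candidate proto-form against each daughter:
Pakulic: *girgabig
  girgabig → gergabig   [pre-rhotic lowering]
  gergabig → yeryabiy   [unconditioned shift]
  giving Pakulic yeryabiy.
Tatasic: *girgabig
  girgabig → girgapig   [unconditioned shift]
  girgapig → girgapik   [final devoicing]
  giving Tatasic girgapik.
Only *girgabig yields all of Pakulic yeryabiy, Tatasic girgapik.

*girgabig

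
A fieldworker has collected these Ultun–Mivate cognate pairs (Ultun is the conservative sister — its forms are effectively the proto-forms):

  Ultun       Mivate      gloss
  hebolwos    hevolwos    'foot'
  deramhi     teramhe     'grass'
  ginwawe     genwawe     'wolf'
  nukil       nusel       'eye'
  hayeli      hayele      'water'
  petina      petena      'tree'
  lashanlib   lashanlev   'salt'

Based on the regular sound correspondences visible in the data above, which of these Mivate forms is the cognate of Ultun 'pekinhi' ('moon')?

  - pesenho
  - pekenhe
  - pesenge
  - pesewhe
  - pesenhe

nukil ~ nusel — Ultun k corresponds to Mivate s between vowels (before a front vowel).
ginwawe ~ genwawe, petina ~ petena — Ultun i corresponds to Mivate e after a consonant, before a nasal.
deramhi ~ teramhe, hayeli ~ hayele — Ultun i corresponds to Mivate e word-finally.
Applying these to Ultun 'pekinhi':
  pekinhi → pesinhi   (k→s between vowels (before a front vowel))
  pesinhi → pesenhi   (i→e after a consonant, before a nasal)
  pesenhi → pesenhe   (i→e word-finally)
So the Mivate cognate is 'pesenhe'.

pesenhe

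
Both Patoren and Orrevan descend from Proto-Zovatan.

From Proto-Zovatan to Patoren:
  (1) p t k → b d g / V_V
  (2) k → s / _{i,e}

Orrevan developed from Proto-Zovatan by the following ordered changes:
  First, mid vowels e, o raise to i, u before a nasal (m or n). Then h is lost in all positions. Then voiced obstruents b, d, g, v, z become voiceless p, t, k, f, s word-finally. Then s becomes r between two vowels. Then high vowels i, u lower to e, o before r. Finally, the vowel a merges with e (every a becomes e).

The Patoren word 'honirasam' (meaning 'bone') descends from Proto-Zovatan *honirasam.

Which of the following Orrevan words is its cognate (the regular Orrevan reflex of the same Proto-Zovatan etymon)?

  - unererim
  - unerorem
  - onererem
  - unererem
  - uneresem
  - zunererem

unererem

Orrevan: start from *honirasam.
  rule 1 (pre-nasal raising): honirasam → hunirasam
  rule 2 (h-loss): hunirasam → unirasam
  rule 3: no change — unirasam
  rule 4 (rhotacism): unirasam → uniraram
  rule 5 (pre-rhotic lowering): uniraram → uneraram
  rule 6 (vowel merger): uneraram → unererem
  ⇒ Orrevan unererem
The other candidates each miss or misapply at least one Orrevan change.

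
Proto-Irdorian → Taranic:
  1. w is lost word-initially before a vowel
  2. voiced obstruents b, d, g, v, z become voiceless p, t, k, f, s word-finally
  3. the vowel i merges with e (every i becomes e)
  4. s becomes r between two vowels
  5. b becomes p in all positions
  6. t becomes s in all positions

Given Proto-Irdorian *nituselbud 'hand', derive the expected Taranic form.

Taranic: *nituselbud
  nituselbud (rule 1 does not apply)
  nituselbud → nituselbut   [final devoicing]
  nituselbut → netuselbut   [vowel merger]
  netuselbut → neturelbut   [rhotacism]
  neturelbut → neturelput   [unconditioned shift]
  neturelput → nesurelpus   [unconditioned shift]
  giving Taranic nesurelpus.

nesurelpus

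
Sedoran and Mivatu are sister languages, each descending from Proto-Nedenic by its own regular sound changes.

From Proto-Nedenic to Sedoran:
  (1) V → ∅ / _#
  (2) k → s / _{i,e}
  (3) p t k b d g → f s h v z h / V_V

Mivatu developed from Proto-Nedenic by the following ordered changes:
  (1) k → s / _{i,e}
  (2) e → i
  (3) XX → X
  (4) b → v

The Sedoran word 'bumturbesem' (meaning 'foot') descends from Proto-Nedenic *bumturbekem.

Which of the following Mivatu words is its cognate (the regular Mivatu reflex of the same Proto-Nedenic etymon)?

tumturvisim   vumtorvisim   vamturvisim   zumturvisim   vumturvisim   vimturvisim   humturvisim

vumturvisim

Mivatu: *bumturbekem > bumturbesem > bumturbisim > vumturvisim  (by palatalisation, vowel merger, unconditioned shift)
The other candidates each miss or misapply at least one Mivatu change.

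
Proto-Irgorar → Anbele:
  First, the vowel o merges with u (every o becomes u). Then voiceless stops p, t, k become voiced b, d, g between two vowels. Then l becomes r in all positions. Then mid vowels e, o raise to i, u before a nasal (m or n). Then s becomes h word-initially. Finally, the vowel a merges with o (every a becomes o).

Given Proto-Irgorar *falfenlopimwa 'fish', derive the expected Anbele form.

forfinrubimwo

Anbele: *falfenlopimwa > falfenlupimwa > falfenlubimwa > farfenrubimwa > farfinrubimwa > forfinrubimwo  (by vowel merger, intervocalic voicing, unconditioned shift, pre-nasal raising, vowel merger)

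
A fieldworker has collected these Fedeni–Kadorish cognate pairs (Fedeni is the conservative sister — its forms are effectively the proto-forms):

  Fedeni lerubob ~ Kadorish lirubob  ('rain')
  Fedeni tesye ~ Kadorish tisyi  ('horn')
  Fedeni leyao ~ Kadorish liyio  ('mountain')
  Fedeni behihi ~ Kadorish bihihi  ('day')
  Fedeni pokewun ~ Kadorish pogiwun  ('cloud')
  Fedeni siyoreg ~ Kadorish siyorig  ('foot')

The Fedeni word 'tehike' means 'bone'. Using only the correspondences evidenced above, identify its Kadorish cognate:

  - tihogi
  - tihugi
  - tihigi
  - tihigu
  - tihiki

tihigi

tesye ~ tisyi, leyao ~ liyio — Fedeni e corresponds to Kadorish i after a consonant, before a consonant other than r, m, n, p, b, f, v.
pokewun ~ pogiwun — Fedeni k corresponds to Kadorish g between vowels (before a front vowel).
tesye ~ tisyi — Fedeni e corresponds to Kadorish i word-finally.
Applying these to Fedeni 'tehike':
  tehike → tihike   (e→i after a consonant, before a consonant other than r, m, n, p, b, f, v)
  tihike → tihige   (k→g between vowels (before a front vowel))
  tihige → tihigi   (e→i word-finally)
So the Kadorish cognate is 'tihigi'.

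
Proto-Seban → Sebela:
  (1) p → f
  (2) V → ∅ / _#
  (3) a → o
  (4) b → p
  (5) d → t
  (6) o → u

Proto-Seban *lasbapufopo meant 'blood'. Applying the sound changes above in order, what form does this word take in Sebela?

Sebela: *lasbapufopo > lasbafufofo > lasbafufof > losbofufof > lospofufof > luspufufuf  (by unconditioned shift, apocope, vowel merger, unconditioned shift, vowel merger)

luspufufuf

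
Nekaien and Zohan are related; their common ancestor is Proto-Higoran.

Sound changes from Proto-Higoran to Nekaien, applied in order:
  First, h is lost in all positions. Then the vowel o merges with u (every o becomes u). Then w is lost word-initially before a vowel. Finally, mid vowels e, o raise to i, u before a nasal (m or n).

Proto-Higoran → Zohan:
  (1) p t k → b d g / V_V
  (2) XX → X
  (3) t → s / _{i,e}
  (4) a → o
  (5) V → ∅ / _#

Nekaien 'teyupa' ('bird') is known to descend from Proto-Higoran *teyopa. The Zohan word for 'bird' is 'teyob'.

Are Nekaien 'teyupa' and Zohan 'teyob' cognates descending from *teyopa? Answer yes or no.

Derive the expected Zohan reflex of *teyopa:
Zohan: start from *teyopa.
  rule 1 (intervocalic voicing): teyopa → teyoba
  rule 2: no change — teyoba
  rule 3 (palatalisation): teyoba → seyoba
  rule 4 (vowel merger): seyoba → seyobo
  rule 5 (apocope): seyobo → seyob
  ⇒ Zohan seyob
The regular Zohan reflex would be 'seyob', but the attested form is 'teyob'. The correspondence is irregular, so they are not cognates (the Zohan form has a different source).

no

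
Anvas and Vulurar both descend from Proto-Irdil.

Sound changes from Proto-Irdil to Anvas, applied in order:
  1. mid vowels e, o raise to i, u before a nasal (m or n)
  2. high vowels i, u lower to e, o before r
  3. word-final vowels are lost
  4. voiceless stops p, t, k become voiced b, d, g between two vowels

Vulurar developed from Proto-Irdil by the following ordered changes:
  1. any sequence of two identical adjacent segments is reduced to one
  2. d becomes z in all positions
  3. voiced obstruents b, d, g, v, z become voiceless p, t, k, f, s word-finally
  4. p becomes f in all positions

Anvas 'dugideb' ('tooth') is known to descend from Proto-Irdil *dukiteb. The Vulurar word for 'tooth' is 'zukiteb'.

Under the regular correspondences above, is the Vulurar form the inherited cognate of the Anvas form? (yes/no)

Derive the expected Vulurar reflex of *dukiteb:
Vulurar: *dukiteb > zukiteb > zukitep > zukitef  (by unconditioned shift, final devoicing, unconditioned shift)
The regular Vulurar reflex would be 'zukitef', but the attested form is 'zukiteb'. The correspondence is irregular, so they are not cognates (the Vulurar form has a different source).

no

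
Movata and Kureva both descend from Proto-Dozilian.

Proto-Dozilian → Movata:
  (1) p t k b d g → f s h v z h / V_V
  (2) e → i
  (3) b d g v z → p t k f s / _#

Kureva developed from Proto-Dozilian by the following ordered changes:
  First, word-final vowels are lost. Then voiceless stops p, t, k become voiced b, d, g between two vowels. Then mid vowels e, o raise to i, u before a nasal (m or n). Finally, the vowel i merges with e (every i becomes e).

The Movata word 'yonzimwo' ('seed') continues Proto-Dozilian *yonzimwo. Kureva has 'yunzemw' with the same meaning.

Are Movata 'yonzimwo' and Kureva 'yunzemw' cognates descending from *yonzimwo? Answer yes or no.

yes

Derive the expected Kureva reflex of *yonzimwo:
Kureva: *yonzimwo > yonzimw > yunzimw > yunzemw  (by apocope, pre-nasal raising, vowel merger)
Kureva 'yunzemw' matches the regular reflex exactly, so the pair is cognate.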